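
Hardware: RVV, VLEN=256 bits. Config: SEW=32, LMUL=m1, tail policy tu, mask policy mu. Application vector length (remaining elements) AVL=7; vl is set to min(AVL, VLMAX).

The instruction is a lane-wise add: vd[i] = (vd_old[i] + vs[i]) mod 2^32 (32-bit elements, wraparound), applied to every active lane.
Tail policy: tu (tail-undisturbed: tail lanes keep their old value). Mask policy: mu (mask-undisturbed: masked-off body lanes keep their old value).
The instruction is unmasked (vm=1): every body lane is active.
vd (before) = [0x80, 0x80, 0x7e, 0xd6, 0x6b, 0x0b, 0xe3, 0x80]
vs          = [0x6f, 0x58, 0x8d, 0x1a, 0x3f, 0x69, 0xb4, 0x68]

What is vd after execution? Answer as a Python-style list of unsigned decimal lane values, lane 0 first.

vd = [239, 216, 267, 240, 170, 116, 407, 128]

VLMAX = (256 × 1) / 32 = 8 lanes
vl ← min(7, 8) = 7
  i=0: add(0x80,0x6f) → 239
  i=1: add(0x80,0x58) → 216
  i=2: add(0x7e,0x8d) → 267
  i=3: add(0xd6,0x1a) → 240
  i=4: add(0x6b,0x3f) → 170
  i=5: add(0x0b,0x69) → 116
  i=6: add(0xe3,0xb4) → 407
  i=7: tail/keep → 128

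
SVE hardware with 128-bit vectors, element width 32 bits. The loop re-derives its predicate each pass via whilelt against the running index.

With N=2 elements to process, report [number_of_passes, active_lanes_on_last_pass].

128-bit reg / 32-bit elem → 4 lanes
2 elements at 4/iter → 1 passes, remainder 2 on the last

[iterations, last_vl] = [1, 2]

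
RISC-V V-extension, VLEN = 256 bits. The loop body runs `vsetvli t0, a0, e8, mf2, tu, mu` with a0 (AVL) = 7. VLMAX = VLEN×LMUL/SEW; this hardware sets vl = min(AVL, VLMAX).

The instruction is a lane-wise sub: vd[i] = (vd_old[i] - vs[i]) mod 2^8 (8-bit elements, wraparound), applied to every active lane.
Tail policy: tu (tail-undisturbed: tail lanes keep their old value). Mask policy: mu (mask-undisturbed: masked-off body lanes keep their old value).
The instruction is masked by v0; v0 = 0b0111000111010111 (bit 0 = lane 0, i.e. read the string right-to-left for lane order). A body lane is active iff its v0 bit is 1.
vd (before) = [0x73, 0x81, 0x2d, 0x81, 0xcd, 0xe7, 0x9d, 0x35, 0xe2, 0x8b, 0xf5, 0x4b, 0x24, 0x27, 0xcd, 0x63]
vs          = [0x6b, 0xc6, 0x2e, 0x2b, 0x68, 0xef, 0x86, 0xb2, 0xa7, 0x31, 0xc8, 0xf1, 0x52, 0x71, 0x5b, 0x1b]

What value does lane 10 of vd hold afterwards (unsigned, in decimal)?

vd[10] = 245

lanes per group: 256·1/2/8 = 16
AVL=7 ≤ VLMAX=16, so vl = 7
[0] sub(0x73,0x6b) = 0x08
[1] sub(0x81,0xc6) = 0xbb
[2] sub(0x2d,0x2e) = 0xff
[3] mask-off/keep = 0x81
[4] sub(0xcd,0x68) = 0x65
[5] mask-off/keep = 0xe7
[6] sub(0x9d,0x86) = 0x17
[7] tail/keep = 0x35
[8] tail/keep = 0xe2
[9] tail/keep = 0x8b
[10] tail/keep = 0xf5
[11] tail/keep = 0x4b
[12] tail/keep = 0x24
[13] tail/keep = 0x27
[14] tail/keep = 0xcd
[15] tail/keep = 0x63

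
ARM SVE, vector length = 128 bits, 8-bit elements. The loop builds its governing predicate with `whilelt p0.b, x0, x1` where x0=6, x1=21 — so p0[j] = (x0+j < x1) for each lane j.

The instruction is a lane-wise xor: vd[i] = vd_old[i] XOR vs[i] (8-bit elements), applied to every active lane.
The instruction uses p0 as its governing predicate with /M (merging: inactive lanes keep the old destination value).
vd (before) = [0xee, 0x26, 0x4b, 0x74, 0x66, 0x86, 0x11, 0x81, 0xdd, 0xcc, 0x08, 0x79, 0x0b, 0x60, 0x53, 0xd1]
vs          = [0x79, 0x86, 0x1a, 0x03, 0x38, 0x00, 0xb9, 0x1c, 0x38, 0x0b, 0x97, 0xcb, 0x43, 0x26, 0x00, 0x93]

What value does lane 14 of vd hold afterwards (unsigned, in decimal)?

vd[14] = 83

lane count: 128 div 8 = 16
whilelt: lane j active iff 6+j < 21 → j < 15 → 15 active
vd[0] xor(0xee,0x79) -> 0x97
vd[1] xor(0x26,0x86) -> 0xa0
vd[2] xor(0x4b,0x1a) -> 0x51
vd[3] xor(0x74,0x03) -> 0x77
vd[4] xor(0x66,0x38) -> 0x5e
vd[5] xor(0x86,0x00) -> 0x86
vd[6] xor(0x11,0xb9) -> 0xa8
vd[7] xor(0x81,0x1c) -> 0x9d
vd[8] xor(0xdd,0x38) -> 0xe5
vd[9] xor(0xcc,0x0b) -> 0xc7
vd[10] xor(0x08,0x97) -> 0x9f
vd[11] xor(0x79,0xcb) -> 0xb2
vd[12] xor(0x0b,0x43) -> 0x48
vd[13] xor(0x60,0x26) -> 0x46
vd[14] xor(0x53,0x00) -> 0x53
vd[15] tail/keep -> 0xd1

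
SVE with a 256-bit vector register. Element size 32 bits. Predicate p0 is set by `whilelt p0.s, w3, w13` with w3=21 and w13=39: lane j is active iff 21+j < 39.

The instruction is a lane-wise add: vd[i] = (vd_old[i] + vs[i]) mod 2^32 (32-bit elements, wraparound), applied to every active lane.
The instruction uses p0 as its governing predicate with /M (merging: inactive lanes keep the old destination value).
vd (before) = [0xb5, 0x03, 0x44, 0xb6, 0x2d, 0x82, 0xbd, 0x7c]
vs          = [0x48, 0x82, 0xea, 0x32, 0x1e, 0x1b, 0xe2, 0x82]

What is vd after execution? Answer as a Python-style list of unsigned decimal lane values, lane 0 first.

vd = [253, 133, 302, 232, 75, 157, 415, 254]

register lanes = 256/32 = 8
p0[j] = (21+j < 39); true for j=0..7 → 8 lanes set
vd[0] add(0xb5,0x48) -> 0xfd
vd[1] add(0x03,0x82) -> 0x85
vd[2] add(0x44,0xea) -> 0x12e
vd[3] add(0xb6,0x32) -> 0xe8
vd[4] add(0x2d,0x1e) -> 0x4b
vd[5] add(0x82,0x1b) -> 0x9d
vd[6] add(0xbd,0xe2) -> 0x19f
vd[7] add(0x7c,0x82) -> 0xfe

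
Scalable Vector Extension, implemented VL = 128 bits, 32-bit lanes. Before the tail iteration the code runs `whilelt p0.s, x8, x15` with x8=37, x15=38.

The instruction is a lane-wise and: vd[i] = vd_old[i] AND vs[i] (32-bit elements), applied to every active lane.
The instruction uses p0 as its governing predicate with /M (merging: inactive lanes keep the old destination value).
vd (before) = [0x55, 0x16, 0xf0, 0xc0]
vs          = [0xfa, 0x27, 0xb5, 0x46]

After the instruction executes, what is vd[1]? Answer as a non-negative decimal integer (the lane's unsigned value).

register lanes = 128/32 = 4
whilelt: lane j active iff 37+j < 38 → j < 1 → 1 active
  i=0: and(0x55,0xfa) → 80
  i=1: tail/keep → 22
  i=2: tail/keep → 240
  i=3: tail/keep → 192

vd[1] = 22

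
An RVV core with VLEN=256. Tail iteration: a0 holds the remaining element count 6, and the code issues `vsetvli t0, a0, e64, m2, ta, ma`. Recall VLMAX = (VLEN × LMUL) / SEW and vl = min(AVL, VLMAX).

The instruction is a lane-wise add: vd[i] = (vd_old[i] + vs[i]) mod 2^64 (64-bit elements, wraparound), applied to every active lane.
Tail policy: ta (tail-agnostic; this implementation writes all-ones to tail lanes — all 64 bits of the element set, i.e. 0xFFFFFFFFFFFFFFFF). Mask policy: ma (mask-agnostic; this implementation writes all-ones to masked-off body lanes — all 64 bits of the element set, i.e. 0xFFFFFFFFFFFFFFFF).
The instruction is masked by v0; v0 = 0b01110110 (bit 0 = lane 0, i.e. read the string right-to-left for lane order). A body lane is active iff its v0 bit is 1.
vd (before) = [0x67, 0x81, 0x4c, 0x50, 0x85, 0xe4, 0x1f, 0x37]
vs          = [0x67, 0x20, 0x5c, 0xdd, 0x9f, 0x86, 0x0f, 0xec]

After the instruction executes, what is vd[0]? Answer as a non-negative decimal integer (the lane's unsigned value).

VLMAX = (256 × 2) / 64 = 8 lanes
vl = min(AVL, VLMAX) = min(6, 8) = 6
lane  0: mask-off/ones ⇒ 0xffffffffffffffff
lane  1: add(0x81,0x20) ⇒ 0xa1
lane  2: add(0x4c,0x5c) ⇒ 0xa8
lane  3: mask-off/ones ⇒ 0xffffffffffffffff
lane  4: add(0x85,0x9f) ⇒ 0x124
lane  5: add(0xe4,0x86) ⇒ 0x16a
lane  6: tail/ones ⇒ 0xffffffffffffffff
lane  7: tail/ones ⇒ 0xffffffffffffffff

vd[0] = 18446744073709551615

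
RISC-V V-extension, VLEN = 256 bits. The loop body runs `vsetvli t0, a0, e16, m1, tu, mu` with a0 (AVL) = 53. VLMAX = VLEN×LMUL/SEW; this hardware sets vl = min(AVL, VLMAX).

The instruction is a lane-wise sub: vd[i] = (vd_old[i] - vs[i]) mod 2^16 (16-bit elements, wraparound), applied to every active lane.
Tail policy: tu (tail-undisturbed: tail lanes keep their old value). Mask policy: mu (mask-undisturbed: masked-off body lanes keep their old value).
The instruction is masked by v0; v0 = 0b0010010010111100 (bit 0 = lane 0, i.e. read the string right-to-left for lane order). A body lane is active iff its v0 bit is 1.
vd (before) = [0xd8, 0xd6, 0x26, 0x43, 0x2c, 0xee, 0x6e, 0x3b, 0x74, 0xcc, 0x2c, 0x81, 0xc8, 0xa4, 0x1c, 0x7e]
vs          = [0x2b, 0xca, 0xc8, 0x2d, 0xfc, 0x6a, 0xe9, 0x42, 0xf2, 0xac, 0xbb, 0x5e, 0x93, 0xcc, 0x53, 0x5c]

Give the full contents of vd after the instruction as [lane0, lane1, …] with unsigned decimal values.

VLMAX = (256 × 1) / 16 = 16 lanes
AVL=53 > VLMAX=16, so vl = 16
[0] mask-off/keep = 0xd8
[1] mask-off/keep = 0xd6
[2] sub(0x26,0xc8) = 0xff5e
[3] sub(0x43,0x2d) = 0x16
[4] sub(0x2c,0xfc) = 0xff30
[5] sub(0xee,0x6a) = 0x84
[6] mask-off/keep = 0x6e
[7] sub(0x3b,0x42) = 0xfff9
[8] mask-off/keep = 0x74
[9] mask-off/keep = 0xcc
[10] sub(0x2c,0xbb) = 0xff71
[11] mask-off/keep = 0x81
[12] mask-off/keep = 0xc8
[13] sub(0xa4,0xcc) = 0xffd8
[14] mask-off/keep = 0x1c
[15] mask-off/keep = 0x7e

vd = [216, 214, 65374, 22, 65328, 132, 110, 65529, 116, 204, 65393, 129, 200, 65496, 28, 126]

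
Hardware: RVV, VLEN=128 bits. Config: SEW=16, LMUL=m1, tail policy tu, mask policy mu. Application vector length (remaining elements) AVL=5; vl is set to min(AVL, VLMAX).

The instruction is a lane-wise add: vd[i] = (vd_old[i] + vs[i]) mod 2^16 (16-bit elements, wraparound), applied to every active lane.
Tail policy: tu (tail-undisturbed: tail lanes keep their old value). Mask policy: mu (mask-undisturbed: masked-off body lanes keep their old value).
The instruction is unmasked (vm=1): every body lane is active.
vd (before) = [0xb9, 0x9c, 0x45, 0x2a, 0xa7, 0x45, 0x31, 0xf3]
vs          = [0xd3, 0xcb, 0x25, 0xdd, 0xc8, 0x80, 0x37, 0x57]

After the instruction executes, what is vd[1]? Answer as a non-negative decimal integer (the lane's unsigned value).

VLMAX = VLEN×LMUL/SEW = 128×1/16 = 8
vl ← min(5, 8) = 5
[0] add(0xb9,0xd3) = 0x18c
[1] add(0x9c,0xcb) = 0x167
[2] add(0x45,0x25) = 0x6a
[3] add(0x2a,0xdd) = 0x107
[4] add(0xa7,0xc8) = 0x16f
[5] tail/keep = 0x45
[6] tail/keep = 0x31
[7] tail/keep = 0xf3

vd[1] = 359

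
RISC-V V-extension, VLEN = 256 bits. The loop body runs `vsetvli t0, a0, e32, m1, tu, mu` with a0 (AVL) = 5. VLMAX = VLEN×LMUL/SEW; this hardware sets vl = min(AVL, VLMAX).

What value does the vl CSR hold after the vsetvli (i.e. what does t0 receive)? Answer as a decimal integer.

vl = 5

VLMAX = VLEN×LMUL/SEW = 256×1/32 = 8
vl = min(AVL, VLMAX) = min(5, 8) = 5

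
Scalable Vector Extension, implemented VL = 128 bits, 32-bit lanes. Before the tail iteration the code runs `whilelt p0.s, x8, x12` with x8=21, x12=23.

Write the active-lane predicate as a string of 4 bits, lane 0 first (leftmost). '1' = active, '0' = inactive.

predicate = 1100

128-bit reg / 32-bit elem → 4 lanes
active while 21+j < 23, i.e. j ∈ [0,2) capped at 4 ⇒ 2
bits (lane 0 leftmost): 1100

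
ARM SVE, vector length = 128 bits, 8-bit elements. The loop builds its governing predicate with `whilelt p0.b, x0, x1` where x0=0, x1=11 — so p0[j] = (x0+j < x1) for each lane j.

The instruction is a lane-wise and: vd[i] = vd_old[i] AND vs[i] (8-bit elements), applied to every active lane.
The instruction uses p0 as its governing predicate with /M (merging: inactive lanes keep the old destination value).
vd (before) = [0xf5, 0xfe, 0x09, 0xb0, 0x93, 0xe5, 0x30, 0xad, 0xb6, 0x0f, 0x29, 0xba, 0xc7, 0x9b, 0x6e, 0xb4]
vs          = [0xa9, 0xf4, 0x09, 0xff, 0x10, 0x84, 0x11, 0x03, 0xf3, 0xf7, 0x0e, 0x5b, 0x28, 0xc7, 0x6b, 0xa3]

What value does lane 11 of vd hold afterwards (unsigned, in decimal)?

register lanes = 128/8 = 16
p0[j] = (0+j < 11); true for j=0..10 → 11 lanes set
  i=0: and(0xf5,0xa9) → 161
  i=1: and(0xfe,0xf4) → 244
  i=2: and(0x09,0x09) → 9
  i=3: and(0xb0,0xff) → 176
  i=4: and(0x93,0x10) → 16
  i=5: and(0xe5,0x84) → 132
  i=6: and(0x30,0x11) → 16
  i=7: and(0xad,0x03) → 1
  i=8: and(0xb6,0xf3) → 178
  i=9: and(0x0f,0xf7) → 7
  i=10: and(0x29,0x0e) → 8
  i=11: tail/keep → 186
  i=12: tail/keep → 199
  i=13: tail/keep → 155
  i=14: tail/keep → 110
  i=15: tail/keep → 180

vd[11] = 186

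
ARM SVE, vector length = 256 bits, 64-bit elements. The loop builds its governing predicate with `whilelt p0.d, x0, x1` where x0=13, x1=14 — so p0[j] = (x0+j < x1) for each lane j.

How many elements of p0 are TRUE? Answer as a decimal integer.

register lanes = 256/64 = 4
active while 13+j < 14, i.e. j ∈ [0,1) capped at 4 ⇒ 1

vl = 1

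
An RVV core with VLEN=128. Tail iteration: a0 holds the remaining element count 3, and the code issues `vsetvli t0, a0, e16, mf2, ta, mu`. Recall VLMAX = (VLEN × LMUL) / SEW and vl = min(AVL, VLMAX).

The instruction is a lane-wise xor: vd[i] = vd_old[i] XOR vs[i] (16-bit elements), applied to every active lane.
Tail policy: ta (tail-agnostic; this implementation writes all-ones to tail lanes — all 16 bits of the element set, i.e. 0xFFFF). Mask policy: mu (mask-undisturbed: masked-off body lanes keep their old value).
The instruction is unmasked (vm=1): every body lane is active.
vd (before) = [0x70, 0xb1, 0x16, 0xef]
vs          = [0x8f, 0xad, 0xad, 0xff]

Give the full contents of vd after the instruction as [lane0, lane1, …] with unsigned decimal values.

vd = [255, 28, 187, 65535]

lanes per group: 128·1/2/16 = 4
vl = min(AVL, VLMAX) = min(3, 4) = 3
[0] xor(0x70,0x8f) = 0xff
[1] xor(0xb1,0xad) = 0x1c
[2] xor(0x16,0xad) = 0xbb
[3] tail/ones = 0xffff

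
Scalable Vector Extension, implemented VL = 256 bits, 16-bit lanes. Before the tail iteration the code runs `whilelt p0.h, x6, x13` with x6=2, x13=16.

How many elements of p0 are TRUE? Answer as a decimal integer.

vl = 14

256-bit reg / 16-bit elem → 16 lanes
whilelt: lane j active iff 2+j < 16 → j < 14 → 14 active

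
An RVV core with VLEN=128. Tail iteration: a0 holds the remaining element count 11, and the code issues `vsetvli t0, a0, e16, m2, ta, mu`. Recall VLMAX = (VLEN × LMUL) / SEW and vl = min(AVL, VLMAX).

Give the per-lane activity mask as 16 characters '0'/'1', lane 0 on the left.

VLMAX = (128 × 2) / 16 = 16 lanes
vl ← min(11, 16) = 11
bits (lane 0 leftmost): 1111111111100000

predicate = 1111111111100000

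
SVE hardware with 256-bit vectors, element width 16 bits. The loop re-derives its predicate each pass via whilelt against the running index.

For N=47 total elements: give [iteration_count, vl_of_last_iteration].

lane count: 256 div 16 = 16
47 elements at 16/iter → 3 passes, remainder 15 on the last

[iterations, last_vl] = [3, 15]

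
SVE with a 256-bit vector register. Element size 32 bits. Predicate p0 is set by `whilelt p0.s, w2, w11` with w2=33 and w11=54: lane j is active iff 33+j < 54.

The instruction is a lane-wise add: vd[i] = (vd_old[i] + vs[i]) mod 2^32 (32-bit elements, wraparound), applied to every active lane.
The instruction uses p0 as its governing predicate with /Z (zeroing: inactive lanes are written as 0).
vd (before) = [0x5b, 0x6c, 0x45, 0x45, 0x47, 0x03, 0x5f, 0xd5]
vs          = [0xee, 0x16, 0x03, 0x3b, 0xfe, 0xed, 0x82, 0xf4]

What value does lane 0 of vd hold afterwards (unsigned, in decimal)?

lane count: 256 div 32 = 8
active while 33+j < 54, i.e. j ∈ [0,21) capped at 8 ⇒ 8
vd[0] add(0x5b,0xee) -> 0x149
vd[1] add(0x6c,0x16) -> 0x82
vd[2] add(0x45,0x03) -> 0x48
vd[3] add(0x45,0x3b) -> 0x80
vd[4] add(0x47,0xfe) -> 0x145
vd[5] add(0x03,0xed) -> 0xf0
vd[6] add(0x5f,0x82) -> 0xe1
vd[7] add(0xd5,0xf4) -> 0x1c9

vd[0] = 329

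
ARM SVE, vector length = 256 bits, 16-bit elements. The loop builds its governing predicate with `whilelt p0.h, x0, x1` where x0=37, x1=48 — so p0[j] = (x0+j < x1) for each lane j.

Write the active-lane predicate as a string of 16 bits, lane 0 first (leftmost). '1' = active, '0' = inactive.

register lanes = 256/16 = 16
active while 37+j < 48, i.e. j ∈ [0,11) capped at 16 ⇒ 11
bits (lane 0 leftmost): 1111111111100000

predicate = 1111111111100000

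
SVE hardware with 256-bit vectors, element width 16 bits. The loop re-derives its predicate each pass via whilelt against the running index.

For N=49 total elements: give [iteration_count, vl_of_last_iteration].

[iterations, last_vl] = [4, 1]

lane count: 256 div 16 = 16
N=49: ⌈49/16⌉ = 4 iters; last vl = 49 − 3×16 = 1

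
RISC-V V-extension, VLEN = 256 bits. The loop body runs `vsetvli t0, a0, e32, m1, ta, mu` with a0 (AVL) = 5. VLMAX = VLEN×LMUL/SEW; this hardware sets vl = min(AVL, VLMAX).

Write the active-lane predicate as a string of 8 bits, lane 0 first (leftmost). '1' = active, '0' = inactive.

predicate = 11111000

lanes per group: 256·1/32 = 8
vl = min(AVL, VLMAX) = min(5, 8) = 5
bits (lane 0 leftmost): 11111000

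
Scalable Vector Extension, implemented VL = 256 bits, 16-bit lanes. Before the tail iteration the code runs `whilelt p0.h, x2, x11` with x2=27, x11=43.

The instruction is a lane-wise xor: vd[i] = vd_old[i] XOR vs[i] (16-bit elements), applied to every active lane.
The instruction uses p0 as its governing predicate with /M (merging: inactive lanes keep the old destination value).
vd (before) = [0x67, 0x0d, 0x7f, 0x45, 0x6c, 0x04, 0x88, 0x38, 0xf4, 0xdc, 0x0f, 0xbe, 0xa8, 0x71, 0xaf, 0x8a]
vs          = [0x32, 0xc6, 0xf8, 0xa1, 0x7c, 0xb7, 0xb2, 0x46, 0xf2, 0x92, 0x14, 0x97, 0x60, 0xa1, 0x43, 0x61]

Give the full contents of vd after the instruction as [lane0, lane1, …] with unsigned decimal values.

vd = [85, 203, 135, 228, 16, 179, 58, 126, 6, 78, 27, 41, 200, 208, 236, 235]

lane count: 256 div 16 = 16
p0[j] = (27+j < 43); true for j=0..15 → 16 lanes set
  i=0: xor(0x67,0x32) → 85
  i=1: xor(0x0d,0xc6) → 203
  i=2: xor(0x7f,0xf8) → 135
  i=3: xor(0x45,0xa1) → 228
  i=4: xor(0x6c,0x7c) → 16
  i=5: xor(0x04,0xb7) → 179
  i=6: xor(0x88,0xb2) → 58
  i=7: xor(0x38,0x46) → 126
  i=8: xor(0xf4,0xf2) → 6
  i=9: xor(0xdc,0x92) → 78
  i=10: xor(0x0f,0x14) → 27
  i=11: xor(0xbe,0x97) → 41
  i=12: xor(0xa8,0x60) → 200
  i=13: xor(0x71,0xa1) → 208
  i=14: xor(0xaf,0x43) → 236
  i=15: xor(0x8a,0x61) → 235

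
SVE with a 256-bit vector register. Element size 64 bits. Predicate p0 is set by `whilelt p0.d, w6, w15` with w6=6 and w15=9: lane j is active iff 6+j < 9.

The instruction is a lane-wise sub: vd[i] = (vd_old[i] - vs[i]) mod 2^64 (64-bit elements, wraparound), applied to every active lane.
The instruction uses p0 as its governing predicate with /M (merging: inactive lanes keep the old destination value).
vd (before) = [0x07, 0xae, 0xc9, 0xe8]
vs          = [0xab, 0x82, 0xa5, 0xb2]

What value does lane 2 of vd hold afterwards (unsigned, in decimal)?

register lanes = 256/64 = 4
whilelt: lane j active iff 6+j < 9 → j < 3 → 3 active
  i=0: sub(0x07,0xab) → 18446744073709551452
  i=1: sub(0xae,0x82) → 44
  i=2: sub(0xc9,0xa5) → 36
  i=3: tail/keep → 232

vd[2] = 36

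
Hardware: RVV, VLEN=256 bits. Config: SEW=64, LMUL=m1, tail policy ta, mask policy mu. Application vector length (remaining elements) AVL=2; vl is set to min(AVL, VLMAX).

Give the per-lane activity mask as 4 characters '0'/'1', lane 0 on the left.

predicate = 1100

lanes per group: 256·1/64 = 4
AVL=2 ≤ VLMAX=4, so vl = 2
bits (lane 0 leftmost): 1100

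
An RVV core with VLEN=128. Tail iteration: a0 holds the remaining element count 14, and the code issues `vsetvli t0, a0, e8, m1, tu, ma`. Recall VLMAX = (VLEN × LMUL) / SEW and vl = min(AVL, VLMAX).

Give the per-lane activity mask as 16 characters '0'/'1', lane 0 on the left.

lanes per group: 128·1/8 = 16
AVL=14 ≤ VLMAX=16, so vl = 14
bits (lane 0 leftmost): 1111111111111100

predicate = 1111111111111100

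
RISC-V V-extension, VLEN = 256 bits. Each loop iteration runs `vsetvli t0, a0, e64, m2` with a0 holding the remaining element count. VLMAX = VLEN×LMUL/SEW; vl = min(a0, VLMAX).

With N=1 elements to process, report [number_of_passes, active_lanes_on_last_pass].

lanes per group: 256·2/64 = 8
1 elements at 8/iter → 1 passes, remainder 1 on the last

[iterations, last_vl] = [1, 1]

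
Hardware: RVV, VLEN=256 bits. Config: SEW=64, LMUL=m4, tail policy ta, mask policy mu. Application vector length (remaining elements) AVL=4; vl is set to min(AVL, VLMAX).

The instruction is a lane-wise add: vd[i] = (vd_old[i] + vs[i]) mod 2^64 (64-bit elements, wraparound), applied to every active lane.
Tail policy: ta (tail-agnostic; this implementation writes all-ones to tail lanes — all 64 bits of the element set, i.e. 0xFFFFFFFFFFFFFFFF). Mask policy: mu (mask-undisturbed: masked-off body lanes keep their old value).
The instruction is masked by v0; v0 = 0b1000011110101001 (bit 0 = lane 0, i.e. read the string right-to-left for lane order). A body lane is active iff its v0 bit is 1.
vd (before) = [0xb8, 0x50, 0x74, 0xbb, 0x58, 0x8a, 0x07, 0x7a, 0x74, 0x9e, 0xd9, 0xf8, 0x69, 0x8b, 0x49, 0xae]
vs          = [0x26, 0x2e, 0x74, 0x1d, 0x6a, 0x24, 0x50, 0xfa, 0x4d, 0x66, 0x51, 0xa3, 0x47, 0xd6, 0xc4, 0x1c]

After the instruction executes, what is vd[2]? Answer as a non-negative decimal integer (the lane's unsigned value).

vd[2] = 116

VLMAX = VLEN×LMUL/SEW = 256×4/64 = 16
AVL=4 ≤ VLMAX=16, so vl = 4
lane  0: add(0xb8,0x26) ⇒ 0xde
lane  1: mask-off/keep ⇒ 0x50
lane  2: mask-off/keep ⇒ 0x74
lane  3: add(0xbb,0x1d) ⇒ 0xd8
lane  4: tail/ones ⇒ 0xffffffffffffffff
lane  5: tail/ones ⇒ 0xffffffffffffffff
lane  6: tail/ones ⇒ 0xffffffffffffffff
lane  7: tail/ones ⇒ 0xffffffffffffffff
lane  8: tail/ones ⇒ 0xffffffffffffffff
lane  9: tail/ones ⇒ 0xffffffffffffffff
lane 10: tail/ones ⇒ 0xffffffffffffffff
lane 11: tail/ones ⇒ 0xffffffffffffffff
lane 12: tail/ones ⇒ 0xffffffffffffffff
lane 13: tail/ones ⇒ 0xffffffffffffffff
lane 14: tail/ones ⇒ 0xffffffffffffffff
lane 15: tail/ones ⇒ 0xffffffffffffffff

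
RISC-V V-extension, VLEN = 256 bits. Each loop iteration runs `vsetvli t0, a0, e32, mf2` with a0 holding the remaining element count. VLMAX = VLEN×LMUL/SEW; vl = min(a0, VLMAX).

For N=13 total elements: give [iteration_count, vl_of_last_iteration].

lanes per group: 256·1/2/32 = 4
iterations = ceil(13/4) = 4; final-pass vl = 1

[iterations, last_vl] = [4, 1]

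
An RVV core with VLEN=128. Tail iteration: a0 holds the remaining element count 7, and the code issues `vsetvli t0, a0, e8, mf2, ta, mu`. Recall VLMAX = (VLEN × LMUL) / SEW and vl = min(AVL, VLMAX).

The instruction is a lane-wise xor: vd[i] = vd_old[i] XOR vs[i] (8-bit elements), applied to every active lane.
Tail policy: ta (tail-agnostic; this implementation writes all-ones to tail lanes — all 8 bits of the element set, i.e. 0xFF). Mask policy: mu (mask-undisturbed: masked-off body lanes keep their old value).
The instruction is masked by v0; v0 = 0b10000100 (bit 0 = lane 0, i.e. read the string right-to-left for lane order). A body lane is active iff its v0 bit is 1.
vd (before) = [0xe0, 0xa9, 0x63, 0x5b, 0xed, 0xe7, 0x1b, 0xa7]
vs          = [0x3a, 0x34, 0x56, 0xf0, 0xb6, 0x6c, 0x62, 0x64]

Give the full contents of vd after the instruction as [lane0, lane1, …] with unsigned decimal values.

VLMAX = VLEN×LMUL/SEW = 128×1/2/8 = 8
AVL=7 ≤ VLMAX=8, so vl = 7
[0] mask-off/keep = 0xe0
[1] mask-off/keep = 0xa9
[2] xor(0x63,0x56) = 0x35
[3] mask-off/keep = 0x5b
[4] mask-off/keep = 0xed
[5] mask-off/keep = 0xe7
[6] mask-off/keep = 0x1b
[7] tail/ones = 0xff

vd = [224, 169, 53, 91, 237, 231, 27, 255]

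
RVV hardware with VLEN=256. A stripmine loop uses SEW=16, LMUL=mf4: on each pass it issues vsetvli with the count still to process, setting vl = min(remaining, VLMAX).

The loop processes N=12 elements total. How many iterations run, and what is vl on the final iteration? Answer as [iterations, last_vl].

VLMAX = VLEN×LMUL/SEW = 256×1/4/16 = 4
iterations = ceil(12/4) = 3; final-pass vl = 4

[iterations, last_vl] = [3, 4]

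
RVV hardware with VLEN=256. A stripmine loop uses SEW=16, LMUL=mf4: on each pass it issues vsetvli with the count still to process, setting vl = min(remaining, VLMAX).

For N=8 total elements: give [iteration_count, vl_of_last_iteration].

[iterations, last_vl] = [2, 4]

lanes per group: 256·1/4/16 = 4
iterations = ceil(8/4) = 2; final-pass vl = 4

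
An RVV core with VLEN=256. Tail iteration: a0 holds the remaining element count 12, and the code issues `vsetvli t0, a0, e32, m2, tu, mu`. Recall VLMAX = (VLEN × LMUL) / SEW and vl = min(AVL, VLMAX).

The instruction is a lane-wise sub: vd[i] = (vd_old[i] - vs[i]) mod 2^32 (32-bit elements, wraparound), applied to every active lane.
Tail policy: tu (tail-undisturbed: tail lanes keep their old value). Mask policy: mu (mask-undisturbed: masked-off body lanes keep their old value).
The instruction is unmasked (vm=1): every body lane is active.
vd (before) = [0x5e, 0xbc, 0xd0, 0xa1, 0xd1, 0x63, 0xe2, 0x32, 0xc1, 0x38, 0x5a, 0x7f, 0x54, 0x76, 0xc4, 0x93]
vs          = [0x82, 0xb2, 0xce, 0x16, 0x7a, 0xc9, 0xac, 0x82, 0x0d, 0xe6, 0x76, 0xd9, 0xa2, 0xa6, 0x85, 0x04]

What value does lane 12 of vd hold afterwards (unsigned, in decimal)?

lanes per group: 256·2/32 = 16
AVL=12 ≤ VLMAX=16, so vl = 12
lane  0: sub(0x5e,0x82) ⇒ 0xffffffdc
lane  1: sub(0xbc,0xb2) ⇒ 0x0a
lane  2: sub(0xd0,0xce) ⇒ 0x02
lane  3: sub(0xa1,0x16) ⇒ 0x8b
lane  4: sub(0xd1,0x7a) ⇒ 0x57
lane  5: sub(0x63,0xc9) ⇒ 0xffffff9a
lane  6: sub(0xe2,0xac) ⇒ 0x36
lane  7: sub(0x32,0x82) ⇒ 0xffffffb0
lane  8: sub(0xc1,0x0d) ⇒ 0xb4
lane  9: sub(0x38,0xe6) ⇒ 0xffffff52
lane 10: sub(0x5a,0x76) ⇒ 0xffffffe4
lane 11: sub(0x7f,0xd9) ⇒ 0xffffffa6
lane 12: tail/keep ⇒ 0x54
lane 13: tail/keep ⇒ 0x76
lane 14: tail/keep ⇒ 0xc4
lane 15: tail/keep ⇒ 0x93

vd[12] = 84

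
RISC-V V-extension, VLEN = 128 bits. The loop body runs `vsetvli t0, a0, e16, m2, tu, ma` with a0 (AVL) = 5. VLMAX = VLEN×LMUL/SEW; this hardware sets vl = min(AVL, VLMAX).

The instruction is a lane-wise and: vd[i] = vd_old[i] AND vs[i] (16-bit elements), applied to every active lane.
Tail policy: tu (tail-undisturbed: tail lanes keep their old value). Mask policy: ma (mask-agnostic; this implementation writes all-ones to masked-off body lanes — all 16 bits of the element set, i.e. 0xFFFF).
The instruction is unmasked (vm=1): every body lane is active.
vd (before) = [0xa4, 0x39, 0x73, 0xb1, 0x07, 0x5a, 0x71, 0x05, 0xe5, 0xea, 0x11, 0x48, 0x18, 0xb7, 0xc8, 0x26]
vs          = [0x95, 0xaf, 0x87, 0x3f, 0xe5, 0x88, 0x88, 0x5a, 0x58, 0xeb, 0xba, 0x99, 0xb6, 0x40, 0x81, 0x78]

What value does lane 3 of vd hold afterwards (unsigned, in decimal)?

vd[3] = 49

VLMAX = (128 × 2) / 16 = 16 lanes
vl = min(AVL, VLMAX) = min(5, 16) = 5
lane  0: and(0xa4,0x95) ⇒ 0x84
lane  1: and(0x39,0xaf) ⇒ 0x29
lane  2: and(0x73,0x87) ⇒ 0x03
lane  3: and(0xb1,0x3f) ⇒ 0x31
lane  4: and(0x07,0xe5) ⇒ 0x05
lane  5: tail/keep ⇒ 0x5a
lane  6: tail/keep ⇒ 0x71
lane  7: tail/keep ⇒ 0x05
lane  8: tail/keep ⇒ 0xe5
lane  9: tail/keep ⇒ 0xea
lane 10: tail/keep ⇒ 0x11
lane 11: tail/keep ⇒ 0x48
lane 12: tail/keep ⇒ 0x18
lane 13: tail/keep ⇒ 0xb7
lane 14: tail/keep ⇒ 0xc8
lane 15: tail/keep ⇒ 0x26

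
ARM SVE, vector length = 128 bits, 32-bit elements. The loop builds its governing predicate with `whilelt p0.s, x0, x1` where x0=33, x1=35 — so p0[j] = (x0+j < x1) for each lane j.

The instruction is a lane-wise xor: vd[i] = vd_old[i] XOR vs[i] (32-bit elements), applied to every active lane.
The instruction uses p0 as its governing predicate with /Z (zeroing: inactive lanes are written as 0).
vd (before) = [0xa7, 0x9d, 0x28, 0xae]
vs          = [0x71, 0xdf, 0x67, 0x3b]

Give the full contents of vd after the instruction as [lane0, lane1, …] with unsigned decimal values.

vd = [214, 66, 0, 0]

128-bit reg / 32-bit elem → 4 lanes
whilelt: lane j active iff 33+j < 35 → j < 2 → 2 active
  i=0: xor(0xa7,0x71) → 214
  i=1: xor(0x9d,0xdf) → 66
  i=2: tail/zero → 0
  i=3: tail/zero → 0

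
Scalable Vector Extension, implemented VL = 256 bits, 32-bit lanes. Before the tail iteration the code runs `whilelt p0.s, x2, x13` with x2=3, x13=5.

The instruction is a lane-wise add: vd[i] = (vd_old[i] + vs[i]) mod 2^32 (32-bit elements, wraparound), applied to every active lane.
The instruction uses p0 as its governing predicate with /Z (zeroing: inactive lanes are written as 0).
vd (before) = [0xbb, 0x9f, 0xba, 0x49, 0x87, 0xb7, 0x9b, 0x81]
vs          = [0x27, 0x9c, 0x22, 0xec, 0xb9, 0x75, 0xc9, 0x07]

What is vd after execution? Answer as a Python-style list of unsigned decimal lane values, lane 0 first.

256-bit reg / 32-bit elem → 8 lanes
active while 3+j < 5, i.e. j ∈ [0,2) capped at 8 ⇒ 2
lane  0: add(0xbb,0x27) ⇒ 0xe2
lane  1: add(0x9f,0x9c) ⇒ 0x13b
lane  2: tail/zero ⇒ 0x00
lane  3: tail/zero ⇒ 0x00
lane  4: tail/zero ⇒ 0x00
lane  5: tail/zero ⇒ 0x00
lane  6: tail/zero ⇒ 0x00
lane  7: tail/zero ⇒ 0x00

vd = [226, 315, 0, 0, 0, 0, 0, 0]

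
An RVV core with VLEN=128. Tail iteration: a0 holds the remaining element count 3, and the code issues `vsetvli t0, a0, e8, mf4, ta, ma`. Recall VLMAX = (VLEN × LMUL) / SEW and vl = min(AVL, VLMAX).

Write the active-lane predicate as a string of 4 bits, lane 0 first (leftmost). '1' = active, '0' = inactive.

predicate = 1110

lanes per group: 128·1/4/8 = 4
vl ← min(3, 4) = 3
bits (lane 0 leftmost): 1110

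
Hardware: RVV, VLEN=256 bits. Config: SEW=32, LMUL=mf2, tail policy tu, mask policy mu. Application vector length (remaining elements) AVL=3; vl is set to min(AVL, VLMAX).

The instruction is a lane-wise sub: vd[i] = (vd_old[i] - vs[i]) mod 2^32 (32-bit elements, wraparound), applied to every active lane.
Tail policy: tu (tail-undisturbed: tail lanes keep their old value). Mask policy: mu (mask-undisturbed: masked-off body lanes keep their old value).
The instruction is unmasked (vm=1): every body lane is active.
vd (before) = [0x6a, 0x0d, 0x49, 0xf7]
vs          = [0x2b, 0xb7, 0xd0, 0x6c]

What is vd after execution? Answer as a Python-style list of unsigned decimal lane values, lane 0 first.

vd = [63, 4294967126, 4294967161, 247]

lanes per group: 256·1/2/32 = 4
AVL=3 ≤ VLMAX=4, so vl = 3
[0] sub(0x6a,0x2b) = 0x3f
[1] sub(0x0d,0xb7) = 0xffffff56
[2] sub(0x49,0xd0) = 0xffffff79
[3] tail/keep = 0xf7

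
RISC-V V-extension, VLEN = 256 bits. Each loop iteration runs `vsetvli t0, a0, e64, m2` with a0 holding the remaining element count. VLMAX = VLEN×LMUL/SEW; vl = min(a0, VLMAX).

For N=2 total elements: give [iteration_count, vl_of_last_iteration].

[iterations, last_vl] = [1, 2]

VLMAX = (256 × 2) / 64 = 8 lanes
N=2: ⌈2/8⌉ = 1 iters; last vl = 2 − 0×8 = 2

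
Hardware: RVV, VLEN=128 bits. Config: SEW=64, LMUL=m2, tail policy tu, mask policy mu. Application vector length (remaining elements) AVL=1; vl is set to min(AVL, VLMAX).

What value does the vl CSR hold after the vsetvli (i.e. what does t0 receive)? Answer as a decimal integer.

lanes per group: 128·2/64 = 4
vl = min(AVL, VLMAX) = min(1, 4) = 1

vl = 1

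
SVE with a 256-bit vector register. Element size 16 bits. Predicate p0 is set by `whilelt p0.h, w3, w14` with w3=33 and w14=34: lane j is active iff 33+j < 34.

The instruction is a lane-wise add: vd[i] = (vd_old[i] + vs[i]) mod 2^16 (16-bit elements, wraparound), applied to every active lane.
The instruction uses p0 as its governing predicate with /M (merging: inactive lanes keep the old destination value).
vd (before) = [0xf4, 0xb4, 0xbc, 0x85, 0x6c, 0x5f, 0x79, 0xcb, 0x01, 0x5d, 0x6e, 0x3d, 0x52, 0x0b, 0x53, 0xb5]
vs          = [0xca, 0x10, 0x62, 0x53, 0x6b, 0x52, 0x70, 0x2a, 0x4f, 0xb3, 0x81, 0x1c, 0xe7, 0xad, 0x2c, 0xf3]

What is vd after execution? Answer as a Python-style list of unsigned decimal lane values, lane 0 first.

lane count: 256 div 16 = 16
active while 33+j < 34, i.e. j ∈ [0,1) capped at 16 ⇒ 1
  i=0: add(0xf4,0xca) → 446
  i=1: tail/keep → 180
  i=2: tail/keep → 188
  i=3: tail/keep → 133
  i=4: tail/keep → 108
  i=5: tail/keep → 95
  i=6: tail/keep → 121
  i=7: tail/keep → 203
  i=8: tail/keep → 1
  i=9: tail/keep → 93
  i=10: tail/keep → 110
  i=11: tail/keep → 61
  i=12: tail/keep → 82
  i=13: tail/keep → 11
  i=14: tail/keep → 83
  i=15: tail/keep → 181

vd = [446, 180, 188, 133, 108, 95, 121, 203, 1, 93, 110, 61, 82, 11, 83, 181]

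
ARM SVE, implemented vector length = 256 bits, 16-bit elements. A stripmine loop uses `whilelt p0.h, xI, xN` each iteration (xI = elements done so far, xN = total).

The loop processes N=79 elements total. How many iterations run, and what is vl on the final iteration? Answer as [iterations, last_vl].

[iterations, last_vl] = [5, 15]

register lanes = 256/16 = 16
N=79: ⌈79/16⌉ = 5 iters; last vl = 79 − 4×16 = 15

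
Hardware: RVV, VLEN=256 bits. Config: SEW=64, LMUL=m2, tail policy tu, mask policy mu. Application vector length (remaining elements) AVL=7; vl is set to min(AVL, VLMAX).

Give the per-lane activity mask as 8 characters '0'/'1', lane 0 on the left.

VLMAX = (256 × 2) / 64 = 8 lanes
vl ← min(7, 8) = 7
bits (lane 0 leftmost): 11111110

predicate = 11111110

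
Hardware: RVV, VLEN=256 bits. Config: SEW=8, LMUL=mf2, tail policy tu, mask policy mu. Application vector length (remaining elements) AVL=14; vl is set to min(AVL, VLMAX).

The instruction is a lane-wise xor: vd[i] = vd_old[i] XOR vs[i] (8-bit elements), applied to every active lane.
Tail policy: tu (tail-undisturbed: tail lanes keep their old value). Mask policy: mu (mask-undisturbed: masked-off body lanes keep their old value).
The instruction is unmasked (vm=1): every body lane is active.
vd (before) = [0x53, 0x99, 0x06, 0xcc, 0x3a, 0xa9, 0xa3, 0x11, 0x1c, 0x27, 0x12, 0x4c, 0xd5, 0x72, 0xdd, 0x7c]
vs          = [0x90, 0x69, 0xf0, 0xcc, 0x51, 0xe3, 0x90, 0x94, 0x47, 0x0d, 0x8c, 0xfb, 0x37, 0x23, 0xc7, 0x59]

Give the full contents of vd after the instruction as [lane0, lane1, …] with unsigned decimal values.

vd = [195, 240, 246, 0, 107, 74, 51, 133, 91, 42, 158, 183, 226, 81, 221, 124]

VLMAX = VLEN×LMUL/SEW = 256×1/2/8 = 16
AVL=14 ≤ VLMAX=16, so vl = 14
  i=0: xor(0x53,0x90) → 195
  i=1: xor(0x99,0x69) → 240
  i=2: xor(0x06,0xf0) → 246
  i=3: xor(0xcc,0xcc) → 0
  i=4: xor(0x3a,0x51) → 107
  i=5: xor(0xa9,0xe3) → 74
  i=6: xor(0xa3,0x90) → 51
  i=7: xor(0x11,0x94) → 133
  i=8: xor(0x1c,0x47) → 91
  i=9: xor(0x27,0x0d) → 42
  i=10: xor(0x12,0x8c) → 158
  i=11: xor(0x4c,0xfb) → 183
  i=12: xor(0xd5,0x37) → 226
  i=13: xor(0x72,0x23) → 81
  i=14: tail/keep → 221
  i=15: tail/keep → 124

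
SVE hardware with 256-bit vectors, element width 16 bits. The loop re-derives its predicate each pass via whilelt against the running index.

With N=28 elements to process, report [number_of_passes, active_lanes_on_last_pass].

[iterations, last_vl] = [2, 12]

256-bit reg / 16-bit elem → 16 lanes
N=28: ⌈28/16⌉ = 2 iters; last vl = 28 − 1×16 = 12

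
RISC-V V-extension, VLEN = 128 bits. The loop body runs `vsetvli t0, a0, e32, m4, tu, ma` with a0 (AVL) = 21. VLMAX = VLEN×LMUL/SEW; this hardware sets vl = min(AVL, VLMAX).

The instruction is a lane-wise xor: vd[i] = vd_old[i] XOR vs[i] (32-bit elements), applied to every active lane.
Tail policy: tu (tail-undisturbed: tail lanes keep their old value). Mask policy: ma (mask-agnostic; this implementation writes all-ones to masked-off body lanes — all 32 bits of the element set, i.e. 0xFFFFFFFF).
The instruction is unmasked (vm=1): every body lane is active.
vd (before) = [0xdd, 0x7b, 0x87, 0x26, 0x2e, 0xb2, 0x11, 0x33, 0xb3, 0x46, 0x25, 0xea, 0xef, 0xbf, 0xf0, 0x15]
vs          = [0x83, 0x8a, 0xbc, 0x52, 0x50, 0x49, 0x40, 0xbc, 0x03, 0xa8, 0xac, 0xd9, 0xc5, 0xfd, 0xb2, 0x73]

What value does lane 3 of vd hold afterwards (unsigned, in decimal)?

vd[3] = 116

VLMAX = VLEN×LMUL/SEW = 128×4/32 = 16
vl = min(AVL, VLMAX) = min(21, 16) = 16
vd[0] xor(0xdd,0x83) -> 0x5e
vd[1] xor(0x7b,0x8a) -> 0xf1
vd[2] xor(0x87,0xbc) -> 0x3b
vd[3] xor(0x26,0x52) -> 0x74
vd[4] xor(0x2e,0x50) -> 0x7e
vd[5] xor(0xb2,0x49) -> 0xfb
vd[6] xor(0x11,0x40) -> 0x51
vd[7] xor(0x33,0xbc) -> 0x8f
vd[8] xor(0xb3,0x03) -> 0xb0
vd[9] xor(0x46,0xa8) -> 0xee
vd[10] xor(0x25,0xac) -> 0x89
vd[11] xor(0xea,0xd9) -> 0x33
vd[12] xor(0xef,0xc5) -> 0x2a
vd[13] xor(0xbf,0xfd) -> 0x42
vd[14] xor(0xf0,0xb2) -> 0x42
vd[15] xor(0x15,0x73) -> 0x66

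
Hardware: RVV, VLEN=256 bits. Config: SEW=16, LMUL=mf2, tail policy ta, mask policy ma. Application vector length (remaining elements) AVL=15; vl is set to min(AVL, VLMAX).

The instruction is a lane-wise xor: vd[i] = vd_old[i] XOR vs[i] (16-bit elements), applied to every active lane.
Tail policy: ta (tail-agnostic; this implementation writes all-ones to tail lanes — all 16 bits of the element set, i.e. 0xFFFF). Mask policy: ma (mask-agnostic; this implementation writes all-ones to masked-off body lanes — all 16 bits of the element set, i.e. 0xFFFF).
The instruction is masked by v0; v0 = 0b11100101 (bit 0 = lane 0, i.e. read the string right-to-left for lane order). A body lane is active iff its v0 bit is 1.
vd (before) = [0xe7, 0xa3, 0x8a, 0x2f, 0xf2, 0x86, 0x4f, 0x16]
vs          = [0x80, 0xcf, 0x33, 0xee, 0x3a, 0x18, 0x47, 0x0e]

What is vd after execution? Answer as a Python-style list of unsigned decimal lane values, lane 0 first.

VLMAX = (256 × 1/2) / 16 = 8 lanes
vl ← min(15, 8) = 8
lane  0: xor(0xe7,0x80) ⇒ 0x67
lane  1: mask-off/ones ⇒ 0xffff
lane  2: xor(0x8a,0x33) ⇒ 0xb9
lane  3: mask-off/ones ⇒ 0xffff
lane  4: mask-off/ones ⇒ 0xffff
lane  5: xor(0x86,0x18) ⇒ 0x9e
lane  6: xor(0x4f,0x47) ⇒ 0x08
lane  7: xor(0x16,0x0e) ⇒ 0x18

vd = [103, 65535, 185, 65535, 65535, 158, 8, 24]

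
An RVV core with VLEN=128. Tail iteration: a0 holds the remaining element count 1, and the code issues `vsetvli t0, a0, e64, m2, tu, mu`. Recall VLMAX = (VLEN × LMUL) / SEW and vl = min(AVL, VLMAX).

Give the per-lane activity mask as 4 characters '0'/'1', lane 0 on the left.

VLMAX = VLEN×LMUL/SEW = 128×2/64 = 4
AVL=1 ≤ VLMAX=4, so vl = 1
bits (lane 0 leftmost): 1000

predicate = 1000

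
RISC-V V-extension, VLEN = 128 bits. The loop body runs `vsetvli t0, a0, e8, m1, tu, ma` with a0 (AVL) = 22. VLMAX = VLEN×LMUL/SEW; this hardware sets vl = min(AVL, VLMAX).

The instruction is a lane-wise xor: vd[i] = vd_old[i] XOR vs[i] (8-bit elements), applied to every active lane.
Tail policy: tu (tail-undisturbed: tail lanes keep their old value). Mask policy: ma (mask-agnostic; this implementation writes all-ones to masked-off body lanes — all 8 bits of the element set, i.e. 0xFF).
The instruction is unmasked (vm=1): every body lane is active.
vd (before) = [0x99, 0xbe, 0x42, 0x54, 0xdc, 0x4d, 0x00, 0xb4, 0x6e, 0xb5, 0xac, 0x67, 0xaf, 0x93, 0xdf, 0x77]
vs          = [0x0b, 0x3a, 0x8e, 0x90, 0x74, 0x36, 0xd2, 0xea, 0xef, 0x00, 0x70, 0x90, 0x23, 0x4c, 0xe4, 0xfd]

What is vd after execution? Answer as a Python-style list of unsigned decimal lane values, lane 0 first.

vd = [146, 132, 204, 196, 168, 123, 210, 94, 129, 181, 220, 247, 140, 223, 59, 138]

lanes per group: 128·1/8 = 16
AVL=22 > VLMAX=16, so vl = 16
  i=0: xor(0x99,0x0b) → 146
  i=1: xor(0xbe,0x3a) → 132
  i=2: xor(0x42,0x8e) → 204
  i=3: xor(0x54,0x90) → 196
  i=4: xor(0xdc,0x74) → 168
  i=5: xor(0x4d,0x36) → 123
  i=6: xor(0x00,0xd2) → 210
  i=7: xor(0xb4,0xea) → 94
  i=8: xor(0x6e,0xef) → 129
  i=9: xor(0xb5,0x00) → 181
  i=10: xor(0xac,0x70) → 220
  i=11: xor(0x67,0x90) → 247
  i=12: xor(0xaf,0x23) → 140
  i=13: xor(0x93,0x4c) → 223
  i=14: xor(0xdf,0xe4) → 59
  i=15: xor(0x77,0xfd) → 138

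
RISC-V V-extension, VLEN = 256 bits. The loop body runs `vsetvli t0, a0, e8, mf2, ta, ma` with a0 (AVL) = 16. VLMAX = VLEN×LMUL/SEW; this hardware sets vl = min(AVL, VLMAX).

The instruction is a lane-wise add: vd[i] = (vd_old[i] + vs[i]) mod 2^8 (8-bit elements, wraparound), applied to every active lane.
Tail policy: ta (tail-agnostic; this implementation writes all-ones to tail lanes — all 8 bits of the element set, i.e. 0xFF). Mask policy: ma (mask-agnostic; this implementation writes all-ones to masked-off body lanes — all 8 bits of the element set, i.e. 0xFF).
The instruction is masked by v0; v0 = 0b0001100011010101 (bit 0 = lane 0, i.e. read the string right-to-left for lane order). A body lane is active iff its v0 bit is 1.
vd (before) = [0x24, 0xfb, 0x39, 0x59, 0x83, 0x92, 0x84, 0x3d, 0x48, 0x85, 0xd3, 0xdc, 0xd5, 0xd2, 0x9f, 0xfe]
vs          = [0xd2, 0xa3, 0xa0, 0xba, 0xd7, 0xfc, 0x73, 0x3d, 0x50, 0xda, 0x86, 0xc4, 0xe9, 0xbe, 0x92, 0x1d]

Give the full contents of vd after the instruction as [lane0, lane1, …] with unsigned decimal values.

VLMAX = VLEN×LMUL/SEW = 256×1/2/8 = 16
vl = min(AVL, VLMAX) = min(16, 16) = 16
  i=0: add(0x24,0xd2) → 246
  i=1: mask-off/ones → 255
  i=2: add(0x39,0xa0) → 217
  i=3: mask-off/ones → 255
  i=4: add(0x83,0xd7) → 90
  i=5: mask-off/ones → 255
  i=6: add(0x84,0x73) → 247
  i=7: add(0x3d,0x3d) → 122
  i=8: mask-off/ones → 255
  i=9: mask-off/ones → 255
  i=10: mask-off/ones → 255
  i=11: add(0xdc,0xc4) → 160
  i=12: add(0xd5,0xe9) → 190
  i=13: mask-off/ones → 255
  i=14: mask-off/ones → 255
  i=15: mask-off/ones → 255

vd = [246, 255, 217, 255, 90, 255, 247, 122, 255, 255, 255, 160, 190, 255, 255, 255]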